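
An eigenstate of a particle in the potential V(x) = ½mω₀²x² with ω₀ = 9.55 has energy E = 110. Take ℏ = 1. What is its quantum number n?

Invert E_n = (n + ½)ℏω₀: n = E/ℏω₀ − ½ = 11.018, so n = 11.

n = 11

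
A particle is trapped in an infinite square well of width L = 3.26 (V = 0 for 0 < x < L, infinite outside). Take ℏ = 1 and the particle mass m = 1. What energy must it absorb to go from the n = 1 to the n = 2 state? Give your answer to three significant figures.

ΔE = 1.39

E_n = n²π²ℏ²/(2mL²), so ΔE = (2² − 1²) π²ℏ²/(2mL²).
ΔE = 3 × π² / (2 × 1 × 3.26²) = 1.393.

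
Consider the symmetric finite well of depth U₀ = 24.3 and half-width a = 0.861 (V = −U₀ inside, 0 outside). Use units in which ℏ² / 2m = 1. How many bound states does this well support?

N = 3

Define the well-strength parameter z₀ = (a/ℏ)√(2mU₀) = 0.861 × √(2·0.5·24.3) = 4.244.
The even/odd transcendental equations gain one root per π/2 in z₀, giving N = 1 + ⌊2z₀/π⌋ = 1 + ⌊2.702⌋ = 3.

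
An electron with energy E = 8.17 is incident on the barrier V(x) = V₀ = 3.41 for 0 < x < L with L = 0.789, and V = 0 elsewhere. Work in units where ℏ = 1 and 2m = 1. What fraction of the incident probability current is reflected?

E > V₀: inside the barrier k₂ = √(2m(E − V₀))/ℏ = 2.182, k₂L = 1.721.
Matching at both interfaces gives T⁻¹ = 1 + V₀² sin²(k₂L) / [4E(E − V₀)] = 1.073, hence T = 0.932.
R = 1 − T = 0.0681.

R = 0.0681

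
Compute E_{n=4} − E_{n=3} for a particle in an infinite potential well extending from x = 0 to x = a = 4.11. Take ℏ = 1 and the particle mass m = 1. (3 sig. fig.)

E_n = n²π²ℏ²/(2ma²), so ΔE = (4² − 3²) π²ℏ²/(2ma²).
ΔE = 7 × π² / (2 × 1 × 4.11²) = 2.045.

ΔE = 2.04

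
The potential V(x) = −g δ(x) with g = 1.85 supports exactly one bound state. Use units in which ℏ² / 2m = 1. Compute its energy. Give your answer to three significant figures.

E = -0.856

The bound state is ψ(x) = √κ e^{−κ|x|}. The derivative jump ψ'(0⁺) − ψ'(0⁻) = −(2mg/ℏ²)ψ(0) fixes κ = mg/ℏ² = 0.9250.
Then E = −ℏ²κ²/(2m) = −mg²/(2ℏ²) = -0.8556.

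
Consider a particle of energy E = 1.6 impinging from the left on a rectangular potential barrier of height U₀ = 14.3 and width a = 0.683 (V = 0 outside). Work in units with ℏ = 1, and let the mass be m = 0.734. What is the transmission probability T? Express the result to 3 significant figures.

T = 0.00437

Since E < U₀ the interior solution is evanescent with decay constant κ = √(2m(U₀ − E))/ℏ = 4.318.
κa = 2.949, sinh(κa) = 9.518.
Matching ψ, ψ′ at both faces gives T = [1 + U₀² sinh²(κa) / (4E(U₀ − E))]⁻¹ = 1/228.9 = 0.00437.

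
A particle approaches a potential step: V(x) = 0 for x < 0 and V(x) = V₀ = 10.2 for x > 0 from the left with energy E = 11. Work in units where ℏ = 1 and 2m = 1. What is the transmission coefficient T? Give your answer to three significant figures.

T = 0.669

On each side the TISE gives plane waves with k = √(2m(E − V))/ℏ: k₁ = √(2·½·11) = 3.317, k₂ = √(2·½·0.8) = 0.8944.
Matching ψ and ψ′ at x = 0 gives r = (k₁ − k₂)/(k₁ + k₂), so R = r² = 0.3309 and T = 1 − R = 0.6691.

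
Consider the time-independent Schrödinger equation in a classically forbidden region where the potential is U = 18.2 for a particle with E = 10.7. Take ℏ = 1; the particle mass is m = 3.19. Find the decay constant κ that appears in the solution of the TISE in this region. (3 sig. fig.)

Since E < U the TISE in this region is ψ'' = κ²ψ with κ = √(2m(U − E))/ℏ.
κ = √(2 × 3.19 × 7.5) = 6.917.

κ = 6.92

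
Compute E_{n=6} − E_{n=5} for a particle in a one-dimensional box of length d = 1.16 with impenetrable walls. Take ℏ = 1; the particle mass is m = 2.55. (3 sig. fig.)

ΔE = 15.8

E_n = n²π²ℏ²/(2md²), so ΔE = (6² − 5²) π²ℏ²/(2md²).
ΔE = 11 × π² / (2 × 2.55 × 1.16²) = 15.82.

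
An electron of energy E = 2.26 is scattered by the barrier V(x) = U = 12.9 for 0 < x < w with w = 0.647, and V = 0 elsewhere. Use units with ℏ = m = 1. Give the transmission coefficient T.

T = 0.00591

Since E < U the interior solution is evanescent with decay constant κ = √(2m(U − E))/ℏ = 4.613.
κw = 2.985, sinh(κw) = 9.864.
Matching ψ, ψ′ at both faces gives T = [1 + U² sinh²(κw) / (4E(U − E))]⁻¹ = 1/169.3 = 0.00591.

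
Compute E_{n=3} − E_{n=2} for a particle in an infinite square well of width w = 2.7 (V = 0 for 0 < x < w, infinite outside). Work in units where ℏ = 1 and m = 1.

E_n = n²π²ℏ²/(2mw²), so ΔE = (3² − 2²) π²ℏ²/(2mw²).
ΔE = 5 × π² / (2 × 1 × 2.7²) = 3.385.

ΔE = 3.38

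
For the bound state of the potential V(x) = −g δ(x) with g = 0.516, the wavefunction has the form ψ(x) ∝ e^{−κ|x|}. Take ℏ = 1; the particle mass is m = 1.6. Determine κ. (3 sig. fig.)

κ = 0.826

Integrating the TISE across x = 0 gives the cusp condition ψ'(0⁺) − ψ'(0⁻) = −(2mg/ℏ²)ψ(0).
With ψ ∝ e^{−κ|x|} this yields −2κ = −2mg/ℏ², so κ = mg/ℏ² = 0.8256.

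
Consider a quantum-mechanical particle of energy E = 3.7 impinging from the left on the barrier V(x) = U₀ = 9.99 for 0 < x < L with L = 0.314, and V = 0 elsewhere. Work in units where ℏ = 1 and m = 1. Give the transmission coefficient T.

Since E < U₀ the interior solution is evanescent with decay constant κ = √(2m(U₀ − E))/ℏ = 3.547.
κL = 1.114, sinh(κL) = 1.359.
The exact tunnelling result is T⁻¹ = 1 + U₀² sinh²(κL) / [4E(U₀ − E)] = 2.979, so T = 0.336.

T = 0.336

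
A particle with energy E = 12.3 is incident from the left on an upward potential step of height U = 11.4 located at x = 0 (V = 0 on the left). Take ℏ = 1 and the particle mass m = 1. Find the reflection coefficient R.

On each side the TISE gives plane waves with k = √(2m(E − V))/ℏ: k₁ = √(2·1·12.3) = 4.960, k₂ = √(2·1·0.9) = 1.342.
Matching ψ and ψ′ at x = 0 gives r = (k₁ − k₂)/(k₁ + k₂), so R = r² = 0.3297 and T = 1 − R = 0.6703.

R = 0.330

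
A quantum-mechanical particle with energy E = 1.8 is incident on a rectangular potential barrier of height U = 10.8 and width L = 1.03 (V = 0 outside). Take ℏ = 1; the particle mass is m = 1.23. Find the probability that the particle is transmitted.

Since E < U the interior solution is evanescent with decay constant κ = √(2m(U − E))/ℏ = 4.705.
κL = 4.846, sinh(κL) = 63.64.
The exact tunnelling result is T⁻¹ = 1 + U² sinh²(κL) / [4E(U − E)] = 7291, so T = 0.000137.

T = 0.000137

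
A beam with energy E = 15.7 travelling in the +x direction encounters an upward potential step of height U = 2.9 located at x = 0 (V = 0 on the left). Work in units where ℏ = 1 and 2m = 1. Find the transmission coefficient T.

T = 0.997

On each side the TISE gives plane waves with k = √(2m(E − V))/ℏ: k₁ = √(2·½·15.7) = 3.962, k₂ = √(2·½·12.8) = 3.578.
Matching ψ and ψ′ at x = 0 gives r = (k₁ − k₂)/(k₁ + k₂), so R = r² = 0.002602 and T = 1 − R = 0.9974.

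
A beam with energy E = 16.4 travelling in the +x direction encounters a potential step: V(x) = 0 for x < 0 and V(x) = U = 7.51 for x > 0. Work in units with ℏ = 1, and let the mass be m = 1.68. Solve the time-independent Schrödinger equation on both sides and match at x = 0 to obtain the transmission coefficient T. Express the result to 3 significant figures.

The wavenumbers are k₁ = √(2mE)/ℏ = 7.423 on the left and k₂ = √(2m(E − U))/ℏ = 5.465 on the right.
Continuity of ψ and ψ′ at the step yields the reflection amplitude r = (k₁ − k₂)/(k₁ + k₂) = 0.1519; thus R = |r|² = 0.02307, T = 0.9769.

T = 0.977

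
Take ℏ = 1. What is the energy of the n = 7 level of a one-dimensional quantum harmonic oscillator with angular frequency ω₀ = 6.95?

Using E_n = (n + ½)ℏω₀: E_7 = 7.5 × 6.95 = 52.13.

E = 52.1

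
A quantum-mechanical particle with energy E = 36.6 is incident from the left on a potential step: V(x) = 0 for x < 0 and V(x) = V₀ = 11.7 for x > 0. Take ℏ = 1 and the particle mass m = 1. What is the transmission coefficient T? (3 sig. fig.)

T = 0.991

The wavenumbers are k₁ = √(2mE)/ℏ = 8.556 on the left and k₂ = √(2m(E − V₀))/ℏ = 7.057 on the right.
Continuity of ψ and ψ′ at the step yields the reflection amplitude r = (k₁ − k₂)/(k₁ + k₂) = 0.09600; thus R = |r|² = 0.009216, T = 0.9908.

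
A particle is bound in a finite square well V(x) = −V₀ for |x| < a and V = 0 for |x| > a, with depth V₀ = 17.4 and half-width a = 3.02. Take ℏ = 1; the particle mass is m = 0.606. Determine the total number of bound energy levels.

Define the well-strength parameter z₀ = (a/ℏ)√(2mV₀) = 3.02 × √(2·0.606·17.4) = 13.87.
A new bound state (alternating even/odd) appears each time z₀ passes a multiple of π/2, so N = ⌊2z₀/π⌋ + 1 = ⌊8.829⌋ + 1 = 9.

N = 9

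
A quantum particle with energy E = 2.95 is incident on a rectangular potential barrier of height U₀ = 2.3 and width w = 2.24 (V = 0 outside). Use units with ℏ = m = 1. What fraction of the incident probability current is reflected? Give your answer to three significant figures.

Above the barrier the interior wavenumber is k₂ = √(2m(E − U₀))/ℏ = 1.140, giving phase k₂w = 2.554.
T = [1 + U₀² sin²(k₂w) / (4E(E − U₀))]⁻¹ = 1/1.212 = 0.825.
R = 1 − T = 0.175.

R = 0.175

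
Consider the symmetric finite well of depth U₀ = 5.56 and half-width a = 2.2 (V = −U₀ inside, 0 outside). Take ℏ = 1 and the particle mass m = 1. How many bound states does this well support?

The dimensionless depth is z₀ = a√(2mU₀)/ℏ = 2.2 × √(11.12) = 7.336.
A new bound state (alternating even/odd) appears each time z₀ passes a multiple of π/2, so N = ⌊2z₀/π⌋ + 1 = ⌊4.670⌋ + 1 = 5.

N = 5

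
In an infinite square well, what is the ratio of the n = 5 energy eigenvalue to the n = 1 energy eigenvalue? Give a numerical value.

25

E_n = n²π²ℏ²/(2mL²) so the ratio is n₂²/n₁² = 25/1 = 25.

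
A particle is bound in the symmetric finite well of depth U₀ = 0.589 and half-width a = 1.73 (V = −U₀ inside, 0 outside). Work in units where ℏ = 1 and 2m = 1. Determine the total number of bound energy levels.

Define the well-strength parameter z₀ = (a/ℏ)√(2mU₀) = 1.73 × √(2·0.5·0.589) = 1.328.
A new bound state (alternating even/odd) appears each time z₀ passes a multiple of π/2, so N = ⌊2z₀/π⌋ + 1 = ⌊0.8452⌋ + 1 = 1.

N = 1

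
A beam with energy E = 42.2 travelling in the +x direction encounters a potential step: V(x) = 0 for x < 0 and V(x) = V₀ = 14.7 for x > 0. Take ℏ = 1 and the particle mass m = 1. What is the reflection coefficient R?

R = 0.0114

On each side the TISE gives plane waves with k = √(2m(E − V))/ℏ: k₁ = √(2·1·42.2) = 9.187, k₂ = √(2·1·27.5) = 7.416.
Matching ψ and ψ′ at x = 0 gives r = (k₁ − k₂)/(k₁ + k₂), so R = r² = 0.01137 and T = 1 − R = 0.9886.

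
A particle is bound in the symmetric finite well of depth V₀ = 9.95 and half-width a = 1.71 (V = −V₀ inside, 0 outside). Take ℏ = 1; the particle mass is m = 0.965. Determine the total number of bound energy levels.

N = 5

Define the well-strength parameter z₀ = (a/ℏ)√(2mV₀) = 1.71 × √(2·0.965·9.95) = 7.494.
A new bound state (alternating even/odd) appears each time z₀ passes a multiple of π/2, so N = ⌊2z₀/π⌋ + 1 = ⌊4.771⌋ + 1 = 5.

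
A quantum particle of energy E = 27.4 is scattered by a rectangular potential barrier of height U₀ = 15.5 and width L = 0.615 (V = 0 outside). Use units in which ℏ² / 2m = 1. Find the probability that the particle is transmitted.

Above the barrier the interior wavenumber is k₂ = √(2m(E − U₀))/ℏ = 3.450, giving phase k₂L = 2.122.
Matching at both interfaces gives T⁻¹ = 1 + U₀² sin²(k₂L) / [4E(E − U₀)] = 1.134, hence T = 0.882.

T = 0.882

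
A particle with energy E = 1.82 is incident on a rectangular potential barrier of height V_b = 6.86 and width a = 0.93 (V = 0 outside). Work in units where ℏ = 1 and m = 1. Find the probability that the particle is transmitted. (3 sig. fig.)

T = 0.00847

E < V_b: inside the barrier ψ ∝ e^{±κx} with κ = √(2m(V_b − E))/ℏ = 3.175.
κa = 2.953, sinh(κa) = 9.552.
Matching ψ, ψ′ at both faces gives T = [1 + V_b² sinh²(κa) / (4E(V_b − E))]⁻¹ = 1/118.0 = 0.00847.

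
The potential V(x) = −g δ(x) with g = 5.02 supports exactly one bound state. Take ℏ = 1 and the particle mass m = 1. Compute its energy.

E = -12.6

For x ≠ 0 the bound state is ψ ∝ e^{−κ|x|}; integrating the TISE across the delta gives the cusp condition 2κ = 2mg/ℏ², so κ = 5.020.
Then E = −ℏ²κ²/(2m) = −mg²/(2ℏ²) = -12.60.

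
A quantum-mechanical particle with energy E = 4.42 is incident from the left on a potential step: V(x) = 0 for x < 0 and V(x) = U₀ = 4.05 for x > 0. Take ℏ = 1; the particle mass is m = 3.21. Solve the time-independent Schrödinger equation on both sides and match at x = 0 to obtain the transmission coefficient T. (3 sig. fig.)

T = 0.696

On each side the TISE gives plane waves with k = √(2m(E − V))/ℏ: k₁ = √(2·3.21·4.42) = 5.327, k₂ = √(2·3.21·0.37) = 1.541.
Matching ψ and ψ′ at x = 0 gives r = (k₁ − k₂)/(k₁ + k₂), so R = r² = 0.3038 and T = 1 − R = 0.6962.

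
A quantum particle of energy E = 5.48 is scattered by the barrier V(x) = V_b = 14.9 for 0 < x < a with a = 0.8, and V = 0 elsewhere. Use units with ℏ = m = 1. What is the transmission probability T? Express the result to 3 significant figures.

T = 0.00358

E < V_b: inside the barrier ψ ∝ e^{±κx} with κ = √(2m(V_b − E))/ℏ = 4.341.
κa = 3.472, sinh(κa) = 16.09.
Matching ψ, ψ′ at both faces gives T = [1 + V_b² sinh²(κa) / (4E(V_b − E))]⁻¹ = 1/279.4 = 0.00358.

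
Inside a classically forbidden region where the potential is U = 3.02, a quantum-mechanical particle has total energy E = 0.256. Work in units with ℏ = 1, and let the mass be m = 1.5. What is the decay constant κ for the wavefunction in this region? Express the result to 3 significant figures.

Since E < U the TISE in this region is ψ'' = κ²ψ with κ = √(2m(U − E))/ℏ.
κ = √(2 × 1.5 × 2.764) = 2.880.

κ = 2.88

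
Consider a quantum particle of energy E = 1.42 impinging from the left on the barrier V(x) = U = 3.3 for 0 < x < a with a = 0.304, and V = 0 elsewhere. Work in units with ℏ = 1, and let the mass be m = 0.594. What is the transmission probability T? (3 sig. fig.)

Since E < U the interior solution is evanescent with decay constant κ = √(2m(U − E))/ℏ = 1.494.
κa = 0.4543, sinh(κa) = 0.4701.
Matching ψ, ψ′ at both faces gives T = [1 + U² sinh²(κa) / (4E(U − E))]⁻¹ = 1/1.225 = 0.816.

T = 0.816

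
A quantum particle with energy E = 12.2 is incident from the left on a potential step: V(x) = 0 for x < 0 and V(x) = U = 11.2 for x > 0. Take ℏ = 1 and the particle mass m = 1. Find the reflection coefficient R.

The wavenumbers are k₁ = √(2mE)/ℏ = 4.940 on the left and k₂ = √(2m(E − U))/ℏ = 1.414 on the right.
Matching ψ and ψ′ at x = 0 gives r = (k₁ − k₂)/(k₁ + k₂), so R = r² = 0.3079 and T = 1 − R = 0.6921.

R = 0.308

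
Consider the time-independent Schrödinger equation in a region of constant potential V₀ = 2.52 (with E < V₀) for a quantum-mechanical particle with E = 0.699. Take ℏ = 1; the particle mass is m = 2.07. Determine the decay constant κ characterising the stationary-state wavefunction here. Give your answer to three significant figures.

κ = 2.75

Since E < V₀ the TISE in this region is ψ'' = κ²ψ with κ = √(2m(V₀ − E))/ℏ.
κ = √(2 × 2.07 × 1.821) = 2.746.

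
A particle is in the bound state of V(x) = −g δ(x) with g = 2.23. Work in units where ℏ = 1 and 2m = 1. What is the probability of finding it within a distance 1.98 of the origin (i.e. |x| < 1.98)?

P = 0.988

The normalised bound state is ψ = √κ e^{−κ|x|} with κ = mg/ℏ² = 1.115.
P(|x| < d) = ∫_{−d}^{d} κ e^{−2κ|x|} dx = 1 − e^{−2κd} = 1 − e^{−4.415} = 0.9879.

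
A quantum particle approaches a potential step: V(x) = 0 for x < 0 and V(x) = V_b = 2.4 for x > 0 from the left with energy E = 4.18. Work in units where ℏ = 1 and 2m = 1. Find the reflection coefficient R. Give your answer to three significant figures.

R = 0.0442

The wavenumbers are k₁ = √(2mE)/ℏ = 2.045 on the left and k₂ = √(2m(E − V_b))/ℏ = 1.334 on the right.
Continuity of ψ and ψ′ at the step yields the reflection amplitude r = (k₁ − k₂)/(k₁ + k₂) = 0.2102; thus R = |r|² = 0.04420, T = 0.9558.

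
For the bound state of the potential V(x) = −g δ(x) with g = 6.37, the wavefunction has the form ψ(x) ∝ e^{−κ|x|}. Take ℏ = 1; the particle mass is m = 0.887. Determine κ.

Integrating the TISE across x = 0 gives the cusp condition ψ'(0⁺) − ψ'(0⁻) = −(2mg/ℏ²)ψ(0).
With ψ ∝ e^{−κ|x|} this yields −2κ = −2mg/ℏ², so κ = mg/ℏ² = 5.650.

κ = 5.65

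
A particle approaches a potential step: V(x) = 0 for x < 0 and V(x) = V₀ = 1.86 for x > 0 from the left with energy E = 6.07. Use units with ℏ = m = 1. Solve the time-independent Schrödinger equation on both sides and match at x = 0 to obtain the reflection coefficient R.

R = 0.00832

The wavenumbers are k₁ = √(2mE)/ℏ = 3.484 on the left and k₂ = √(2m(E − V₀))/ℏ = 2.902 on the right.
Matching ψ and ψ′ at x = 0 gives r = (k₁ − k₂)/(k₁ + k₂), so R = r² = 0.008321 and T = 1 − R = 0.9917.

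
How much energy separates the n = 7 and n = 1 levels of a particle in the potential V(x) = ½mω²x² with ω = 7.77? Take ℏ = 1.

E_n = ℏω(n + ½), so ΔE = (7 − 1) ℏω = 6 × 7.77 = 46.62.

ΔE = 46.6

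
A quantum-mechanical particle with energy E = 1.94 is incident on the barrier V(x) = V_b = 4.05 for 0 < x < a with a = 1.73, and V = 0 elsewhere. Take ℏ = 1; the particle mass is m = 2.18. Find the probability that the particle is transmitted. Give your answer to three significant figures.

E < V_b: inside the barrier ψ ∝ e^{±κx} with κ = √(2m(V_b − E))/ℏ = 3.033.
κa = 5.247, sinh(κa) = 95.02.
The exact tunnelling result is T⁻¹ = 1 + V_b² sinh²(κa) / [4E(V_b − E)] = 9045, so T = 0.000111.

T = 0.000111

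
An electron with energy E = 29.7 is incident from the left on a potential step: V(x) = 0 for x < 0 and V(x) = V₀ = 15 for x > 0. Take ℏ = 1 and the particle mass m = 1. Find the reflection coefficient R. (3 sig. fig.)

R = 0.0303

The wavenumbers are k₁ = √(2mE)/ℏ = 7.707 on the left and k₂ = √(2m(E − V₀))/ℏ = 5.422 on the right.
Continuity of ψ and ψ′ at the step yields the reflection amplitude r = (k₁ − k₂)/(k₁ + k₂) = 0.1740; thus R = |r|² = 0.03029, T = 0.9697.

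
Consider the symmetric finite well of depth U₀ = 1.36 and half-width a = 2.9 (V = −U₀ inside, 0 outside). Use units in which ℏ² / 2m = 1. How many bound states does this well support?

The dimensionless depth is z₀ = a√(2mU₀)/ℏ = 2.9 × √(1.360) = 3.382.
A new bound state (alternating even/odd) appears each time z₀ passes a multiple of π/2, so N = ⌊2z₀/π⌋ + 1 = ⌊2.153⌋ + 1 = 3.

N = 3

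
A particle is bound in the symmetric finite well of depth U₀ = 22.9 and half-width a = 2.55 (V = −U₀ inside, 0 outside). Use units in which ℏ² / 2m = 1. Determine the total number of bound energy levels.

N = 8

The dimensionless depth is z₀ = a√(2mU₀)/ℏ = 2.55 × √(22.90) = 12.20.
A new bound state (alternating even/odd) appears each time z₀ passes a multiple of π/2, so N = ⌊2z₀/π⌋ + 1 = ⌊7.769⌋ + 1 = 8.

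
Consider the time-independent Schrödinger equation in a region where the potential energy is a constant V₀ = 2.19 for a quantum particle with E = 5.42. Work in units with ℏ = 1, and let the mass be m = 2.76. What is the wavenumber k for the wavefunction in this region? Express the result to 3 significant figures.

k = 4.22

With E > V₀ the solution is oscillatory, ψ ∝ e^{±ikx} with k = √(2m(E − V₀))/ℏ.
k = √(2 × 2.76 × 3.23) = 4.223.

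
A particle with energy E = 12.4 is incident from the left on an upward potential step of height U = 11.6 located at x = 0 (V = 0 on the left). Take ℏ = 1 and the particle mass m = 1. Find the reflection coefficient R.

The wavenumbers are k₁ = √(2mE)/ℏ = 4.980 on the left and k₂ = √(2m(E − U))/ℏ = 1.265 on the right.
Matching ψ and ψ′ at x = 0 gives r = (k₁ − k₂)/(k₁ + k₂), so R = r² = 0.3539 and T = 1 − R = 0.6461.

R = 0.354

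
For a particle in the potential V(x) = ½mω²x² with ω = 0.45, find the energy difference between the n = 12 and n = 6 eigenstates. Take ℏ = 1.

E_n = ℏω(n + ½), so ΔE = (12 − 6) ℏω = 6 × 0.45 = 2.700.

ΔE = 2.70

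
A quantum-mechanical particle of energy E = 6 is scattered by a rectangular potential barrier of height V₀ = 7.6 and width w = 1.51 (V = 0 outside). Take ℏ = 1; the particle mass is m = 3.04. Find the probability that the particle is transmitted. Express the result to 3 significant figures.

E < V₀: inside the barrier ψ ∝ e^{±κx} with κ = √(2m(V₀ − E))/ℏ = 3.119.
κw = 4.710, sinh(κw) = 55.50.
The exact tunnelling result is T⁻¹ = 1 + V₀² sinh²(κw) / [4E(V₀ − E)] = 4635, so T = 0.000216.

T = 0.000216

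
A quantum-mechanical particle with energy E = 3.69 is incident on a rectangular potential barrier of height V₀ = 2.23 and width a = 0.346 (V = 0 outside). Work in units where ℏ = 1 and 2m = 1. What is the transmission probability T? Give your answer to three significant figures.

T = 0.963

E > V₀: inside the barrier k₂ = √(2m(E − V₀))/ℏ = 1.208, k₂a = 0.4181.
Matching at both interfaces gives T⁻¹ = 1 + V₀² sin²(k₂a) / [4E(E − V₀)] = 1.038, hence T = 0.963.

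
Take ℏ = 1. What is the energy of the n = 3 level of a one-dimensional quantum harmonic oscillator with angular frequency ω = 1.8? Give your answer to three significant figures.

Using E_n = (n + ½)ℏω: E_3 = 3.5 × 1.8 = 6.300.

E = 6.30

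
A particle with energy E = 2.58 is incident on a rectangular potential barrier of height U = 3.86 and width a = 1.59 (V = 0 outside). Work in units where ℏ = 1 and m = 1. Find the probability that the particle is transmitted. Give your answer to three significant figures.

T = 0.0217

E < U: inside the barrier ψ ∝ e^{±κx} with κ = √(2m(U − E))/ℏ = 1.600.
κa = 2.544, sinh(κa) = 6.326.
The exact tunnelling result is T⁻¹ = 1 + U² sinh²(κa) / [4E(U − E)] = 46.14, so T = 0.0217.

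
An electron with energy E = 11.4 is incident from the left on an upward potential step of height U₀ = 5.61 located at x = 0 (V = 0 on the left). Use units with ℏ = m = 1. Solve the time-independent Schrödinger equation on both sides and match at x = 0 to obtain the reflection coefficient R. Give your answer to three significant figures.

R = 0.0281

On each side the TISE gives plane waves with k = √(2m(E − V))/ℏ: k₁ = √(2·1·11.4) = 4.775, k₂ = √(2·1·5.79) = 3.403.
Matching ψ and ψ′ at x = 0 gives r = (k₁ − k₂)/(k₁ + k₂), so R = r² = 0.02815 and T = 1 − R = 0.9719.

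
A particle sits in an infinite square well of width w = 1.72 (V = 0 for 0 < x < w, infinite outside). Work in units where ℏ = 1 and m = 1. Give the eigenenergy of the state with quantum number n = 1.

E = 1.67

The infinite-well eigenfunctions ψ_n = √(2/w) sin(nπx/w) vanish at both walls, giving E_n = n²π²ℏ²/(2mw²).
E_1 = 1² × π² / (2 × 1 × 1.72²) = 1.668.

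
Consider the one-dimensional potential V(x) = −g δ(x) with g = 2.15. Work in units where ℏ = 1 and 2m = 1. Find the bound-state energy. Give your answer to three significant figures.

E = -1.16

The bound state is ψ(x) = √κ e^{−κ|x|}. The derivative jump ψ'(0⁺) − ψ'(0⁻) = −(2mg/ℏ²)ψ(0) fixes κ = mg/ℏ² = 1.075.
Then E = −ℏ²κ²/(2m) = −mg²/(2ℏ²) = -1.156.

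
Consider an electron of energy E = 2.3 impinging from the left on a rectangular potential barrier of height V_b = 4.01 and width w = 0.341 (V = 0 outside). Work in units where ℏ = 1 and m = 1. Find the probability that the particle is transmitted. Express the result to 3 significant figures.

E < V_b: inside the barrier ψ ∝ e^{±κx} with κ = √(2m(V_b − E))/ℏ = 1.849.
κw = 0.6306, sinh(κw) = 0.6733.
Matching ψ, ψ′ at both faces gives T = [1 + V_b² sinh²(κw) / (4E(V_b − E))]⁻¹ = 1/1.463 = 0.683.

T = 0.683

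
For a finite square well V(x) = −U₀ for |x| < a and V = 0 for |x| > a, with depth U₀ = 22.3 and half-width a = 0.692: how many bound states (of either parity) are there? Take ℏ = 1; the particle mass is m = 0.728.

N = 3

The dimensionless depth is z₀ = a√(2mU₀)/ℏ = 0.692 × √(32.47) = 3.943.
The even/odd transcendental equations gain one root per π/2 in z₀, giving N = 1 + ⌊2z₀/π⌋ = 1 + ⌊2.510⌋ = 3.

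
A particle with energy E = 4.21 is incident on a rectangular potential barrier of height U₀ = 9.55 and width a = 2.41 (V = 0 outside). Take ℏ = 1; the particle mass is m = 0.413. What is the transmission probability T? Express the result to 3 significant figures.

T = 0.000158

E < U₀: inside the barrier ψ ∝ e^{±κx} with κ = √(2m(U₀ − E))/ℏ = 2.100.
κa = 5.061, sinh(κa) = 78.91.
The exact tunnelling result is T⁻¹ = 1 + U₀² sinh²(κa) / [4E(U₀ − E)] = 6316, so T = 0.000158.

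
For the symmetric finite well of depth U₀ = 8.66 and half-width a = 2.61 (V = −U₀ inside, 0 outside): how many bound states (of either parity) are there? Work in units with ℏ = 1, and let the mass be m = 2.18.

The dimensionless depth is z₀ = a√(2mU₀)/ℏ = 2.61 × √(37.76) = 16.04.
The even/odd transcendental equations gain one root per π/2 in z₀, giving N = 1 + ⌊2z₀/π⌋ = 1 + ⌊10.21⌋ = 11.

N = 11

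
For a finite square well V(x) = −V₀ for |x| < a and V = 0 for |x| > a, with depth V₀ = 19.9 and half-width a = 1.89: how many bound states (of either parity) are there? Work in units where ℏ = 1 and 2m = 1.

The dimensionless depth is z₀ = a√(2mV₀)/ℏ = 1.89 × √(19.90) = 8.431.
A new bound state (alternating even/odd) appears each time z₀ passes a multiple of π/2, so N = ⌊2z₀/π⌋ + 1 = ⌊5.367⌋ + 1 = 6.

N = 6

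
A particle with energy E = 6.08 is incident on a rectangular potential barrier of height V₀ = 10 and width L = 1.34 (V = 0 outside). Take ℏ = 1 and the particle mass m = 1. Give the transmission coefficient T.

T = 0.00210

E < V₀: inside the barrier ψ ∝ e^{±κx} with κ = √(2m(V₀ − E))/ℏ = 2.800.
κL = 3.752, sinh(κL) = 21.29.
The exact tunnelling result is T⁻¹ = 1 + V₀² sinh²(κL) / [4E(V₀ − E)] = 476.5, so T = 0.00210.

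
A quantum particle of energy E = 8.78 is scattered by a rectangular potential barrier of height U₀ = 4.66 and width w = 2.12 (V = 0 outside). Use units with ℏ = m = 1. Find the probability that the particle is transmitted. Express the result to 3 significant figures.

Above the barrier the interior wavenumber is k₂ = √(2m(E − U₀))/ℏ = 2.871, giving phase k₂w = 6.086.
T = [1 + U₀² sin²(k₂w) / (4E(E − U₀))]⁻¹ = 1/1.006 = 0.994.

T = 0.994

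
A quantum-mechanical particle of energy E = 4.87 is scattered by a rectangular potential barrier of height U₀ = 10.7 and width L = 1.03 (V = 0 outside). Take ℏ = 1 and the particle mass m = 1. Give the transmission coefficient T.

T = 0.00349

E < U₀: inside the barrier ψ ∝ e^{±κx} with κ = √(2m(U₀ − E))/ℏ = 3.415.
κL = 3.517, sinh(κL) = 16.83.
The exact tunnelling result is T⁻¹ = 1 + U₀² sinh²(κL) / [4E(U₀ − E)] = 286.5, so T = 0.00349.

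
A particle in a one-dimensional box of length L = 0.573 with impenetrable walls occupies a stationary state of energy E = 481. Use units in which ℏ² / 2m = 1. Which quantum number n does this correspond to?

For an infinite well E_n = n²π²ℏ²/(2mL²), so n = (L/πℏ)√(2mE).
n = (0.573/π) × √(2 × 0.5 × 481) = 4.000 → n = 4.

n = 4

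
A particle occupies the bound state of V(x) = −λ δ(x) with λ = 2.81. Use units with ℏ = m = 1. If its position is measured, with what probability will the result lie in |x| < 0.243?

P = 0.745

The normalised bound state is ψ = √κ e^{−κ|x|} with κ = mλ/ℏ² = 2.810.
P(|x| < d) = ∫_{−d}^{d} κ e^{−2κ|x|} dx = 1 − e^{−2κd} = 1 − e^{−1.366} = 0.7448.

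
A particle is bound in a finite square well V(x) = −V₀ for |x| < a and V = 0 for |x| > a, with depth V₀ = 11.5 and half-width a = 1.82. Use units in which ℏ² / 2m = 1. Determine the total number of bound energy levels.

N = 4

Define the well-strength parameter z₀ = (a/ℏ)√(2mV₀) = 1.82 × √(2·0.5·11.5) = 6.172.
A new bound state (alternating even/odd) appears each time z₀ passes a multiple of π/2, so N = ⌊2z₀/π⌋ + 1 = ⌊3.929⌋ + 1 = 4.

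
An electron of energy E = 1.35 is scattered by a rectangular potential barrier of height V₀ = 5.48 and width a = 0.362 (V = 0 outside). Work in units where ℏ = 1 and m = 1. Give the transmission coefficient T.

E < V₀: inside the barrier ψ ∝ e^{±κx} with κ = √(2m(V₀ − E))/ℏ = 2.874.
κa = 1.040, sinh(κa) = 1.239.
Matching ψ, ψ′ at both faces gives T = [1 + V₀² sinh²(κa) / (4E(V₀ − E))]⁻¹ = 1/3.065 = 0.326.

T = 0.326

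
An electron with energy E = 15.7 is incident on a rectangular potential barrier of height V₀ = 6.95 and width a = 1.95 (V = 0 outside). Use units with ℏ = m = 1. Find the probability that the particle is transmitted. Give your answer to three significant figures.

T = 0.926

E > V₀: inside the barrier k₂ = √(2m(E − V₀))/ℏ = 4.183, k₂a = 8.157.
T = [1 + V₀² sin²(k₂a) / (4E(E − V₀))]⁻¹ = 1/1.080 = 0.926.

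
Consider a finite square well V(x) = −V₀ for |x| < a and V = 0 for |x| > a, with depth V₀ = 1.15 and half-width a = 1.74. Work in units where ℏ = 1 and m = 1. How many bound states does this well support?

N = 2

The dimensionless depth is z₀ = a√(2mV₀)/ℏ = 1.74 × √(2.300) = 2.639.
The even/odd transcendental equations gain one root per π/2 in z₀, giving N = 1 + ⌊2z₀/π⌋ = 1 + ⌊1.680⌋ = 2.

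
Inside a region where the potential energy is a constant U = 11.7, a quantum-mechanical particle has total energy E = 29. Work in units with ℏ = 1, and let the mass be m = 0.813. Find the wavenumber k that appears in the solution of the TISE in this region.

With E > U the solution is oscillatory, ψ ∝ e^{±ikx} with k = √(2m(E − U))/ℏ.
k = √(2 × 0.813 × 17.3) = 5.304.

k = 5.30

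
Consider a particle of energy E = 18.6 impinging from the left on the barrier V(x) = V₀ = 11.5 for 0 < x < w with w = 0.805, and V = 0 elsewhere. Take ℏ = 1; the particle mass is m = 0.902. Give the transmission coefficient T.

Above the barrier the interior wavenumber is k₂ = √(2m(E − V₀))/ℏ = 3.579, giving phase k₂w = 2.881.
Matching at both interfaces gives T⁻¹ = 1 + V₀² sin²(k₂w) / [4E(E − V₀)] = 1.017, hence T = 0.984.

T = 0.984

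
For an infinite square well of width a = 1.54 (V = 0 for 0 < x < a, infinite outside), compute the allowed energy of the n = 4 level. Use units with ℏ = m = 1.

E = 33.3

The infinite-well eigenfunctions ψ_n = √(2/a) sin(nπx/a) vanish at both walls, giving E_n = n²π²ℏ²/(2ma²).
E_4 = 4² × π² / (2 × 1 × 1.54²) = 33.29.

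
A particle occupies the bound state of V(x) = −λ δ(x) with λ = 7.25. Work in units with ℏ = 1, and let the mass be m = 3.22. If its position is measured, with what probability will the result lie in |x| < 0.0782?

The normalised bound state is ψ = √κ e^{−κ|x|} with κ = mλ/ℏ² = 23.35.
P(|x| < d) = ∫_{−d}^{d} κ e^{−2κ|x|} dx = 1 − e^{−2κd} = 1 − e^{−3.651} = 0.9740.

P = 0.974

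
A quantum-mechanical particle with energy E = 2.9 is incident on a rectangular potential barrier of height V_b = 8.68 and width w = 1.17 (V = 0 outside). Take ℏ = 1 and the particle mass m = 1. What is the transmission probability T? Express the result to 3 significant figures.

E < V_b: inside the barrier ψ ∝ e^{±κx} with κ = √(2m(V_b − E))/ℏ = 3.400.
κw = 3.978, sinh(κw) = 26.70.
Matching ψ, ψ′ at both faces gives T = [1 + V_b² sinh²(κw) / (4E(V_b − E))]⁻¹ = 1/801.8 = 0.00125.

T = 0.00125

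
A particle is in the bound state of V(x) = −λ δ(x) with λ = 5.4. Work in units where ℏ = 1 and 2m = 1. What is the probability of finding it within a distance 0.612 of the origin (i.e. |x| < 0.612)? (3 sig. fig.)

The normalised bound state is ψ = √κ e^{−κ|x|} with κ = mλ/ℏ² = 2.700.
P(|x| < d) = ∫_{−d}^{d} κ e^{−2κ|x|} dx = 1 − e^{−2κd} = 1 − e^{−3.305} = 0.9633.

P = 0.963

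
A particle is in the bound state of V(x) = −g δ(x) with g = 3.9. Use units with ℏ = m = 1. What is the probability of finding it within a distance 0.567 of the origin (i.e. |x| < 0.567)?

P = 0.988

The normalised bound state is ψ = √κ e^{−κ|x|} with κ = mg/ℏ² = 3.900.
P(|x| < d) = ∫_{−d}^{d} κ e^{−2κ|x|} dx = 1 − e^{−2κd} = 1 − e^{−4.423} = 0.9880.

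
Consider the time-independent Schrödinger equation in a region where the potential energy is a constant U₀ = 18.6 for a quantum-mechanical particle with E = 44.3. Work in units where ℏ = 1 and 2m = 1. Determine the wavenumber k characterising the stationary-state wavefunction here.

With E > U₀ the solution is oscillatory, ψ ∝ e^{±ikx} with k = √(2m(E − U₀))/ℏ.
k = √(2 × 0.5 × 25.7) = 5.070.

k = 5.07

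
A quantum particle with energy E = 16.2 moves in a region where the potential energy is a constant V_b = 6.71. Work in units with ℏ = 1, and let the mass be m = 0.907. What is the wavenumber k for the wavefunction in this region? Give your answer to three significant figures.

k = 4.15

With E > V_b the solution is oscillatory, ψ ∝ e^{±ikx} with k = √(2m(E − V_b))/ℏ.
k = √(2 × 0.907 × 9.49) = 4.149.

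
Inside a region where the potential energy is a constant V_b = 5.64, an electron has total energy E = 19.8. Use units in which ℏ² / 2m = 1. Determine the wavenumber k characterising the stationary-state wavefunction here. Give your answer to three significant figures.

With E > V_b the solution is oscillatory, ψ ∝ e^{±ikx} with k = √(2m(E − V_b))/ℏ.
k = √(2 × 0.5 × 14.16) = 3.763.

k = 3.76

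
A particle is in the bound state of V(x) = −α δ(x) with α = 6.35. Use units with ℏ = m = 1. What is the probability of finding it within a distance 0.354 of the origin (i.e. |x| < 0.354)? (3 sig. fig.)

P = 0.989

The normalised bound state is ψ = √κ e^{−κ|x|} with κ = mα/ℏ² = 6.350.
P(|x| < d) = ∫_{−d}^{d} κ e^{−2κ|x|} dx = 1 − e^{−2κd} = 1 − e^{−4.496} = 0.9888.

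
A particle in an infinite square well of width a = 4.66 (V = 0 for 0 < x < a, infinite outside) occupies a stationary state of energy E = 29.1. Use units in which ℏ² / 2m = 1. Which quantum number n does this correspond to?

n = 8

For an infinite well E_n = n²π²ℏ²/(2ma²), so n = (a/πℏ)√(2mE).
n = (4.66/π) × √(2 × 0.5 × 29.1) = 8.002 → n = 8.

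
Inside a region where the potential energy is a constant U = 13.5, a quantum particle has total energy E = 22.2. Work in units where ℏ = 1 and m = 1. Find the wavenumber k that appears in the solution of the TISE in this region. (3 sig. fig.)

k = 4.17

With E > U the solution is oscillatory, ψ ∝ e^{±ikx} with k = √(2m(E − U))/ℏ.
k = √(2 × 1 × 8.7) = 4.171.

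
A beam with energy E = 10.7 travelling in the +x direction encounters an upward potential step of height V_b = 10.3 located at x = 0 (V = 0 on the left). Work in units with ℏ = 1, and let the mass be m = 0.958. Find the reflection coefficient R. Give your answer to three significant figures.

On each side the TISE gives plane waves with k = √(2m(E − V))/ℏ: k₁ = √(2·0.958·10.7) = 4.528, k₂ = √(2·0.958·0.4) = 0.8754.
Matching ψ and ψ′ at x = 0 gives r = (k₁ − k₂)/(k₁ + k₂), so R = r² = 0.4569 and T = 1 − R = 0.5431.

R = 0.457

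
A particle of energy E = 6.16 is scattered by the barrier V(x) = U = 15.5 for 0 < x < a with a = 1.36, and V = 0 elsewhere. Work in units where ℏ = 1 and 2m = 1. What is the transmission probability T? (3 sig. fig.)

E < U: inside the barrier ψ ∝ e^{±κx} with κ = √(2m(U − E))/ℏ = 3.056.
κa = 4.156, sinh(κa) = 31.91.
Matching ψ, ψ′ at both faces gives T = [1 + U² sinh²(κa) / (4E(U − E))]⁻¹ = 1/1064 = 0.000940.

T = 0.000940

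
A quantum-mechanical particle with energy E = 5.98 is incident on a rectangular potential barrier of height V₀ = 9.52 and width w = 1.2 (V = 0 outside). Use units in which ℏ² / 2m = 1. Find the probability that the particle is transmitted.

E < V₀: inside the barrier ψ ∝ e^{±κx} with κ = √(2m(V₀ − E))/ℏ = 1.881.
κw = 2.258, sinh(κw) = 4.729.
The exact tunnelling result is T⁻¹ = 1 + V₀² sinh²(κw) / [4E(V₀ − E)] = 24.93, so T = 0.0401.

T = 0.0401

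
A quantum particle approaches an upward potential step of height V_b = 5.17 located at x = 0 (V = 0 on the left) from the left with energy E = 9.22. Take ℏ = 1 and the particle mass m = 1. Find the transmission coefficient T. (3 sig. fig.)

T = 0.959

On each side the TISE gives plane waves with k = √(2m(E − V))/ℏ: k₁ = √(2·1·9.22) = 4.294, k₂ = √(2·1·4.05) = 2.846.
Matching ψ and ψ′ at x = 0 gives r = (k₁ − k₂)/(k₁ + k₂), so R = r² = 0.04113 and T = 1 − R = 0.9589.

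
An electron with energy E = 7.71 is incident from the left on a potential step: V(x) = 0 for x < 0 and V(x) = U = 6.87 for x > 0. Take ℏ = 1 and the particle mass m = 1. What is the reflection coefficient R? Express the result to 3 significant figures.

R = 0.254

The wavenumbers are k₁ = √(2mE)/ℏ = 3.927 on the left and k₂ = √(2m(E − U))/ℏ = 1.296 on the right.
Matching ψ and ψ′ at x = 0 gives r = (k₁ − k₂)/(k₁ + k₂), so R = r² = 0.2537 and T = 1 − R = 0.7463.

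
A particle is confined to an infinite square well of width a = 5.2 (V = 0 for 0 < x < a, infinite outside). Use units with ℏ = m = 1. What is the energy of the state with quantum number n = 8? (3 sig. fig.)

Requiring ψ(0) = ψ(a) = 0 quantises k = nπ/a, hence E_n = ℏ²k²/2m = n²π²ℏ²/(2ma²).
E_8 = 8² × π² / (2 × 1 × 5.2²) = 11.68.

E = 11.7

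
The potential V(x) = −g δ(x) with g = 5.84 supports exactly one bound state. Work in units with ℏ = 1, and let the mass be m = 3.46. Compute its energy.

For x ≠ 0 the bound state is ψ ∝ e^{−κ|x|}; integrating the TISE across the delta gives the cusp condition 2κ = 2mg/ℏ², so κ = 20.21.
Then E = −ℏ²κ²/(2m) = −mg²/(2ℏ²) = -59.00.

E = -59.0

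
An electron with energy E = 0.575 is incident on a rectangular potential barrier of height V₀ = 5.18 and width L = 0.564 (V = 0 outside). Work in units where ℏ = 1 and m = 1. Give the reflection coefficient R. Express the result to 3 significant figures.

E < V₀: inside the barrier ψ ∝ e^{±κx} with κ = √(2m(V₀ − E))/ℏ = 3.035.
κL = 1.712, sinh(κL) = 2.679.
The exact tunnelling result is T⁻¹ = 1 + V₀² sinh²(κL) / [4E(V₀ − E)] = 19.18, so T = 0.0521.
R = 1 − T = 0.948.

R = 0.948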